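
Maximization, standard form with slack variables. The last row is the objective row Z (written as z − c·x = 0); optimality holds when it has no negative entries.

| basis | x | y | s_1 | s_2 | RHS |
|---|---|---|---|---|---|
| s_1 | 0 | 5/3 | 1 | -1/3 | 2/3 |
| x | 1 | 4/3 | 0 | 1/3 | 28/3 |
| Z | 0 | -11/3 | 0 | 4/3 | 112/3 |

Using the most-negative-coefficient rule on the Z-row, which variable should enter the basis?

y

Negative Z-row entries: y: -11/3.
The most negative is -11/3 in column y, so y enters.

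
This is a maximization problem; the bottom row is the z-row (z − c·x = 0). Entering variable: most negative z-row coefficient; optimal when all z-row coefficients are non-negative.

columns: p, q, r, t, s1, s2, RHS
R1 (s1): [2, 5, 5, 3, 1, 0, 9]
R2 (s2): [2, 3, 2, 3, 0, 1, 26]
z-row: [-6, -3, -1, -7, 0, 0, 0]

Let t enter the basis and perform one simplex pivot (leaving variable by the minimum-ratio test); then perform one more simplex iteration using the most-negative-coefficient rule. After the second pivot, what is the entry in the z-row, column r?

Ratio test on column t — row 1: 9/3 = 3; row 2: 26/3 = 26/3. Minimum is 3 at row 1 (s1 leaves); pivot element 3.
Divide row 1 by 3; eliminate column t from the other rows.
Second iteration: most negative z-row entry is -4/3 in column p, so p enters.
Ratio test on column p — row 1: 3/(2/3) = 9/2; row 2: entry 0 ≤ 0. Minimum is 9/2 at row 1 (t leaves); pivot element 2/3.
Divide row 1 by 2/3; eliminate column p from the other rows.
After both pivots, the entry at the z-row, column r is 14.

14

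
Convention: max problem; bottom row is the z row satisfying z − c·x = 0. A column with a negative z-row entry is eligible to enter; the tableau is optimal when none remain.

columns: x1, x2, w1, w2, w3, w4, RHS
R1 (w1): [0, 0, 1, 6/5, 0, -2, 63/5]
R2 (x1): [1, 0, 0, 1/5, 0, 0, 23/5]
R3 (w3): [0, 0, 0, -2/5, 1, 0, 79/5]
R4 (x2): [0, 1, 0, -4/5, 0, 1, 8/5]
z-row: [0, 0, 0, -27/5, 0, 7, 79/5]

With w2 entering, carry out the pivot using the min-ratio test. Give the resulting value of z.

Ratio test on column w2 — row 1: (63/5)/(6/5) = 21/2; row 2: (23/5)/(1/5) = 23; row 3: entry -2/5 ≤ 0; row 4: entry -4/5 ≤ 0. Minimum is 21/2 at row 1 (w1 leaves); pivot element 6/5.
Pivot on row 1; the z-row RHS becomes 79/5 − (-27/5)·(21/2) = 145/2.

145/2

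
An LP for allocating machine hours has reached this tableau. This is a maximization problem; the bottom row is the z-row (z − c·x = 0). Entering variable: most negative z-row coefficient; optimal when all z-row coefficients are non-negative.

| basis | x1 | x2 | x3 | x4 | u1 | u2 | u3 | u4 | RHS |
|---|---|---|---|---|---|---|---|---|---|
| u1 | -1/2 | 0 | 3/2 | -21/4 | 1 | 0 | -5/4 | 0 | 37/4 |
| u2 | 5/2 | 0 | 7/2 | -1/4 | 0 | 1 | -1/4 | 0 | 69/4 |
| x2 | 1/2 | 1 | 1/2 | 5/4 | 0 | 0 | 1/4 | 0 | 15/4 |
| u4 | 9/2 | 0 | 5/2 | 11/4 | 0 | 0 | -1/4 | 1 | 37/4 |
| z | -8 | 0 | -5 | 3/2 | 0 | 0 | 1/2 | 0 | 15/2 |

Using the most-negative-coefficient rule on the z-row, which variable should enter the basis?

x1

Negative z-row entries: x1: -8, x3: -5.
The most negative is -8 in column x1, so x1 enters.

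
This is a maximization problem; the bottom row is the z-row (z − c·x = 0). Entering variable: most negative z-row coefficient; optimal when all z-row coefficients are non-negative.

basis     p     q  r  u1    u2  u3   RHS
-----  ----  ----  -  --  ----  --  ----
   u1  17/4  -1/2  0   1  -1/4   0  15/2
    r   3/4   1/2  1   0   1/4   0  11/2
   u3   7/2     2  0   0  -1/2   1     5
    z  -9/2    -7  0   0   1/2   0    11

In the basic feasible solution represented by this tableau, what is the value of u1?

u1 is basic (row 1); its value is the RHS of that row, 15/2.

15/2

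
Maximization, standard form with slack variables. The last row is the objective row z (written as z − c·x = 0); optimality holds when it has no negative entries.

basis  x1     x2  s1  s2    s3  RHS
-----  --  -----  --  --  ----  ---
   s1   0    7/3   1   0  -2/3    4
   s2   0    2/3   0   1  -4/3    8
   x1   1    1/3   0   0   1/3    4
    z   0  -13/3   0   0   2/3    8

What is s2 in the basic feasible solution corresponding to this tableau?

8

s2 is basic (row 2); its value is the RHS of that row, 8.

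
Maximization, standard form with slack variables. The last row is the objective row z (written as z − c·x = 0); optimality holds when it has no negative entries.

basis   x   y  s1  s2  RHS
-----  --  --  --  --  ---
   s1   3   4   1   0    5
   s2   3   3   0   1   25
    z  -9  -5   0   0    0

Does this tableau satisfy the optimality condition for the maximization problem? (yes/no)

The z-row has a negative entry -9 in column x, so it is not optimal.

no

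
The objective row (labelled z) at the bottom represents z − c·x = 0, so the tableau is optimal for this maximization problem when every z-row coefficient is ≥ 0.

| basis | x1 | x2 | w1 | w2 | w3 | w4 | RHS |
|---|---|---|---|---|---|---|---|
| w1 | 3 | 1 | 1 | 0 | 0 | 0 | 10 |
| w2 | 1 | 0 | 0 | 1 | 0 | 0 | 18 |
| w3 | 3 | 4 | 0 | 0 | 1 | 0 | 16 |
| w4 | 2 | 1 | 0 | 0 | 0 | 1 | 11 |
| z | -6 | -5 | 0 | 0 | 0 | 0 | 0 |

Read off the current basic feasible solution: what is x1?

0

x1 is not in the basis, so in the current basic feasible solution x1 = 0.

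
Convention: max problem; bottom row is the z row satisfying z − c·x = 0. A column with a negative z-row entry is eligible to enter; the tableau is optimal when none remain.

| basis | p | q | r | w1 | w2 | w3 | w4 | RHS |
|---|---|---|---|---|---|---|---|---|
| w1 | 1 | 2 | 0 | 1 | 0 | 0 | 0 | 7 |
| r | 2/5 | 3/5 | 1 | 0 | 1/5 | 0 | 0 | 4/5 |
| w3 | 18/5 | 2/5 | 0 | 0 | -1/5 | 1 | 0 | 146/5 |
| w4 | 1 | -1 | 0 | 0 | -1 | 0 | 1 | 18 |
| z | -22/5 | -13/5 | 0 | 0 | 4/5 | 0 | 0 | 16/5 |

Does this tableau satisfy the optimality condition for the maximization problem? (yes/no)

no

The z-row has a negative entry -22/5 in column p, so it is not optimal.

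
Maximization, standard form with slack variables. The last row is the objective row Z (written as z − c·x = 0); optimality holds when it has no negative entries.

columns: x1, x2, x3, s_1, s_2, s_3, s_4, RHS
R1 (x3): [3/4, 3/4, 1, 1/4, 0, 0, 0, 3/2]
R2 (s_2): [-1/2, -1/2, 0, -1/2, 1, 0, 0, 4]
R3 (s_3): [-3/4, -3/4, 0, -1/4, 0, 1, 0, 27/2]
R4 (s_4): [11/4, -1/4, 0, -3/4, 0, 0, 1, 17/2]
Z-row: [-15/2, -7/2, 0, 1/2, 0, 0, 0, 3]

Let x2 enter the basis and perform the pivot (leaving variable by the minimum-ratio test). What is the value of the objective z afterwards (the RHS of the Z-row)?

10

Ratio test on column x2 — row 1: (3/2)/(3/4) = 2; row 2: entry -1/2 ≤ 0; row 3: entry -3/4 ≤ 0; row 4: entry -1/4 ≤ 0. Minimum is 2 at row 1 (x3 leaves); pivot element 3/4.
Pivot on row 1; the Z-row RHS becomes 3 − (-7/2)·2 = 10.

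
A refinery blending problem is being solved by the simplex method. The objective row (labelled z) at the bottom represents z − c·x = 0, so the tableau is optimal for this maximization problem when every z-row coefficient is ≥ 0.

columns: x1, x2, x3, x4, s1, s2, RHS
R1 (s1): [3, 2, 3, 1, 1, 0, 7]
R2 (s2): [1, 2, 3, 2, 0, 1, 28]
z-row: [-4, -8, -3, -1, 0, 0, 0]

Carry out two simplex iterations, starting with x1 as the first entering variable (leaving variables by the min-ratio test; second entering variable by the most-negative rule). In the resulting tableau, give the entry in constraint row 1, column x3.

Ratio test on column x1 — row 1: 7/3 = 7/3; row 2: 28/1 = 28. Minimum is 7/3 at row 1 (s1 leaves); pivot element 3.
Divide row 1 by 3; eliminate column x1 from the other rows.
Second iteration: most negative z-row entry is -16/3 in column x2, so x2 enters.
Ratio test on column x2 — row 1: (7/3)/(2/3) = 7/2; row 2: (77/3)/(4/3) = 77/4. Minimum is 7/2 at row 1 (x1 leaves); pivot element 2/3.
Divide row 1 by 2/3; eliminate column x2 from the other rows.
After both pivots, the entry at constraint row 1, column x3 is 3/2.

3/2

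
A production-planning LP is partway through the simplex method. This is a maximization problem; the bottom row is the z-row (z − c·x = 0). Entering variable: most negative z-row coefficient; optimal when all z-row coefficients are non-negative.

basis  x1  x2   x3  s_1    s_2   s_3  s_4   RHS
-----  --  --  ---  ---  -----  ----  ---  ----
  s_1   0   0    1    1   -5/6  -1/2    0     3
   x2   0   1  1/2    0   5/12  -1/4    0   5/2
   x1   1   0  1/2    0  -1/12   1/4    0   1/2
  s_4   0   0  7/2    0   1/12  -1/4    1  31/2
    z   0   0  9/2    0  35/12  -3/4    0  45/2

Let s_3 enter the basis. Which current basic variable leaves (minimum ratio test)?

Column s_3 entries and ratios — s_1: -1/2 ≤ 0, skip; x2: -1/4 ≤ 0, skip; x1: (1/2)/(1/4) = 2; s_4: -1/4 ≤ 0, skip.
Smallest ratio is 2 in the row of x1, so x1 leaves.

x1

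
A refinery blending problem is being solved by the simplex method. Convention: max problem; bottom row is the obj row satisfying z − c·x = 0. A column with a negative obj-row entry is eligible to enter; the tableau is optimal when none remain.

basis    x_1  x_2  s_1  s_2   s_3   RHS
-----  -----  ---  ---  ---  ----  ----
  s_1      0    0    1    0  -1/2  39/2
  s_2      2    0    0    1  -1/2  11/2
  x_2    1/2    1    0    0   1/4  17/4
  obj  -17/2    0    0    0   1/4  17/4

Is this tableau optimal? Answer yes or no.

no

The obj-row has a negative entry -17/2 in column x_1, so it is not optimal.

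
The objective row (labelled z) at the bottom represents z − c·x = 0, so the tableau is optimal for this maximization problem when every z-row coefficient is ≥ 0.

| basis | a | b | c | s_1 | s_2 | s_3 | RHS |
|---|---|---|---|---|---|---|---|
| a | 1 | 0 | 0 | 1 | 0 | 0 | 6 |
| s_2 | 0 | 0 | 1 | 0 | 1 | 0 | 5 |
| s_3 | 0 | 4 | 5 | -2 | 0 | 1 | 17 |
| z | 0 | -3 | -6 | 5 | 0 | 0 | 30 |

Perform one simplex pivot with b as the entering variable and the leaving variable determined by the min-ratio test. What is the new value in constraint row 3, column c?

5/4

Ratio test on column b — row 1: entry 0 ≤ 0; row 2: entry 0 ≤ 0; row 3: 17/4 = 17/4. Minimum is 17/4 at row 3 (s_3 leaves); pivot element 4.
Divide row 3 by 4; eliminate column b from the other rows.
In the new row 3, the c entry is the old entry divided by the pivot: 5/4 = 5/4.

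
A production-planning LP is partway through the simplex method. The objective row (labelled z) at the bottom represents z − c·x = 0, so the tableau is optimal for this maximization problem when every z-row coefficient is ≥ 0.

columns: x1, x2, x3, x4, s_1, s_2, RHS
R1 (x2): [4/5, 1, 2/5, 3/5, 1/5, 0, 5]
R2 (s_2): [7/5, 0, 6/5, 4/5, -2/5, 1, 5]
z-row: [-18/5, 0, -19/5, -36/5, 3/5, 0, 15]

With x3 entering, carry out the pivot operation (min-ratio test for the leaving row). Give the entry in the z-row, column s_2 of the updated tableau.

19/6

Ratio test on column x3 — row 1: 5/(2/5) = 25/2; row 2: 5/(6/5) = 25/6. Minimum is 25/6 at row 2 (s_2 leaves); pivot element 6/5.
Divide row 2 by 6/5; eliminate column x3 from the other rows.
z-row update in column s_2: 0 − (-19/5)·(5/6) = 19/6.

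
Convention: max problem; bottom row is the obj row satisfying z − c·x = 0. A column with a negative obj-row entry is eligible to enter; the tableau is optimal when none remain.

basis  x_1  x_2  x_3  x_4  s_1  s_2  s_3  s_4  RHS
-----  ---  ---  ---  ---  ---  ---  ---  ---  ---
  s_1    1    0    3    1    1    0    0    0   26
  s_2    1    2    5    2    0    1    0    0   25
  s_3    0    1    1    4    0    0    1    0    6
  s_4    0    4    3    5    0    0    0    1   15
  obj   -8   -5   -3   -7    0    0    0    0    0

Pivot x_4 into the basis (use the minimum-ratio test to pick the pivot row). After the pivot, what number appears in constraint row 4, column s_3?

-5/4

Ratio test on column x_4 — row 1: 26/1 = 26; row 2: 25/2 = 25/2; row 3: 6/4 = 3/2; row 4: 15/5 = 3. Minimum is 3/2 at row 3 (s_3 leaves); pivot element 4.
Divide row 3 by 4; eliminate column x_4 from the other rows.
Row 4 update in column s_3: 0 − 5·(1/4) = -5/4.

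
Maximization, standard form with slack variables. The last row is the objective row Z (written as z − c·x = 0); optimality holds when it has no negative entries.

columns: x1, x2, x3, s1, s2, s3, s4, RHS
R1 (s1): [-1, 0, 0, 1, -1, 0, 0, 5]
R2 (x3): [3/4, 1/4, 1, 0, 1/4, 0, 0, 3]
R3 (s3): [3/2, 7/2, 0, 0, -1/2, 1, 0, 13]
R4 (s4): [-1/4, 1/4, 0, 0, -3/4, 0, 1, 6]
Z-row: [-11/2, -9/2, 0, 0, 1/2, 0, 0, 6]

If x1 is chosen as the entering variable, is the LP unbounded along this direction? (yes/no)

Column x1 has positive entries in row(s) 2, 3, so the ratio test bounds it — not unbounded.

no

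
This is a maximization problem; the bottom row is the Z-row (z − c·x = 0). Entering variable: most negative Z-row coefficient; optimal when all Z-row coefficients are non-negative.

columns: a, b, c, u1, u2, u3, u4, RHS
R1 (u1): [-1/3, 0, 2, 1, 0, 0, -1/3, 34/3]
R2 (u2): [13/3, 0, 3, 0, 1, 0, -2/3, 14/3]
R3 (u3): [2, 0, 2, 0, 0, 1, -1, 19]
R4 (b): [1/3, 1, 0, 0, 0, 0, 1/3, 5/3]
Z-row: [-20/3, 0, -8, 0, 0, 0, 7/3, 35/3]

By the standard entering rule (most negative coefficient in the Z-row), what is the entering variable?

Negative Z-row entries: a: -20/3, c: -8.
The most negative is -8 in column c, so c enters.

c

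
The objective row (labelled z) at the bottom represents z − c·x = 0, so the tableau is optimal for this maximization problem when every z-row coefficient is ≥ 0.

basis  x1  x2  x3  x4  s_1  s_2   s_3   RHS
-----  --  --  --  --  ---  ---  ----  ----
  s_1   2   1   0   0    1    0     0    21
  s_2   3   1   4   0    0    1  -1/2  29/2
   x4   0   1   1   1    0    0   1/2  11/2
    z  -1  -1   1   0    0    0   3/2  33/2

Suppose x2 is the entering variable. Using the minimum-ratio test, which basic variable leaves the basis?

Column x2 entries and ratios — s_1: 21/1 = 21; s_2: (29/2)/1 = 29/2; x4: (11/2)/1 = 11/2.
Smallest ratio is 11/2 in the row of x4, so x4 leaves.

x4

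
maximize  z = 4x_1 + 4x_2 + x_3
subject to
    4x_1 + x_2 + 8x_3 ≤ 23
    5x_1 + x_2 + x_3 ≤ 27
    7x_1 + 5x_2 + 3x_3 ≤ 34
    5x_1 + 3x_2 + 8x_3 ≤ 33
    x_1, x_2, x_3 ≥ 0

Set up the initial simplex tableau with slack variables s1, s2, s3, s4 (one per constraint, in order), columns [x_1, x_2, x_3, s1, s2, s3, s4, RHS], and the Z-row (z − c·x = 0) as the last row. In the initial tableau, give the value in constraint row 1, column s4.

0

Slack s4 belongs to constraint 4; its column is the unit vector e_4, so the entry in row 1 is 0.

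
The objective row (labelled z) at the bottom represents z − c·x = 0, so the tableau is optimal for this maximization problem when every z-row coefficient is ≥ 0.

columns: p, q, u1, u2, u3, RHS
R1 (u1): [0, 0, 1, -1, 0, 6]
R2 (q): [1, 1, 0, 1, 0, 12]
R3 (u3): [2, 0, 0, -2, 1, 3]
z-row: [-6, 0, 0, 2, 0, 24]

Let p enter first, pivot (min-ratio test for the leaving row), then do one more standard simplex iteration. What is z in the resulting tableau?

Ratio test on column p — row 1: entry 0 ≤ 0; row 2: 12/1 = 12; row 3: 3/2 = 3/2. Minimum is 3/2 at row 3 (u3 leaves); pivot element 2.
Pivot on row 3; the z-row RHS becomes 24 − (-6)·(3/2) = 33.
Next entering variable (most negative z-row entry -4): u2.
Ratio test on column u2 — row 1: entry -1 ≤ 0; row 2: (21/2)/2 = 21/4; row 3: entry -1 ≤ 0. Minimum is 21/4 at row 2 (q leaves); pivot element 2.
After the second pivot the z-row RHS is 33 − (-4)·(21/4) = 54.

54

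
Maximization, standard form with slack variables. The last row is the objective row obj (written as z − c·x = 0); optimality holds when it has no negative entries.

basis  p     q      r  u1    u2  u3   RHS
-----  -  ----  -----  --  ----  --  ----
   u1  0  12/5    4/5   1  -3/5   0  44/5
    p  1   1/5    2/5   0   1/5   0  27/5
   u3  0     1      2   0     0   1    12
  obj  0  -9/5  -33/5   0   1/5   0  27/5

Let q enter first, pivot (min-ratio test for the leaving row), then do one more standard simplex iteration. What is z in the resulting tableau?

Ratio test on column q — row 1: (44/5)/(12/5) = 11/3; row 2: (27/5)/(1/5) = 27; row 3: 12/1 = 12. Minimum is 11/3 at row 1 (u1 leaves); pivot element 12/5.
Pivot on row 1; the obj-row RHS becomes 27/5 − (-9/5)·(11/3) = 12.
Next entering variable (most negative obj-row entry -6): r.
Ratio test on column r — row 1: (11/3)/(1/3) = 11; row 2: (14/3)/(1/3) = 14; row 3: (25/3)/(5/3) = 5. Minimum is 5 at row 3 (u3 leaves); pivot element 5/3.
After the second pivot the obj-row RHS is 12 − (-6)·5 = 42.

42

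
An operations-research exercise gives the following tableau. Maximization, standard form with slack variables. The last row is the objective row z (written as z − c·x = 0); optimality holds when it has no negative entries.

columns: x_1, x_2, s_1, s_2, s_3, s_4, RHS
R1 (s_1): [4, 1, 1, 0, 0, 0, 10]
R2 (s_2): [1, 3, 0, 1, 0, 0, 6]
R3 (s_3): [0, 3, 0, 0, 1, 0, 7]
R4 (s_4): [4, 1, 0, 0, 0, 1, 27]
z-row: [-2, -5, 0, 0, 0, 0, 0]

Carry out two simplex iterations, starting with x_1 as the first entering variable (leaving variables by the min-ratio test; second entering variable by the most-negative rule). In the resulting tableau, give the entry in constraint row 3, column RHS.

Ratio test on column x_1 — row 1: 10/4 = 5/2; row 2: 6/1 = 6; row 3: entry 0 ≤ 0; row 4: 27/4 = 27/4. Minimum is 5/2 at row 1 (s_1 leaves); pivot element 4.
Divide row 1 by 4; eliminate column x_1 from the other rows.
Second iteration: most negative z-row entry is -9/2 in column x_2, so x_2 enters.
Ratio test on column x_2 — row 1: (5/2)/(1/4) = 10; row 2: (7/2)/(11/4) = 14/11; row 3: 7/3 = 7/3; row 4: entry 0 ≤ 0. Minimum is 14/11 at row 2 (s_2 leaves); pivot element 11/4.
Divide row 2 by 11/4; eliminate column x_2 from the other rows.
After both pivots, the entry at constraint row 3, column RHS is 35/11.

35/11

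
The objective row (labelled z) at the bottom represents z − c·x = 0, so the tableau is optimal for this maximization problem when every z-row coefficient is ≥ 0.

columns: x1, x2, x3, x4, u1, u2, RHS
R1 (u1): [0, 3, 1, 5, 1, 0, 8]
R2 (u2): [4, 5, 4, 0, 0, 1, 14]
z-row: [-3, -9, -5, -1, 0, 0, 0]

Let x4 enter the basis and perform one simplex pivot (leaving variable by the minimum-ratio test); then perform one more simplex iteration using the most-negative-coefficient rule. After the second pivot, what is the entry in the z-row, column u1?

Ratio test on column x4 — row 1: 8/5 = 8/5; row 2: entry 0 ≤ 0. Minimum is 8/5 at row 1 (u1 leaves); pivot element 5.
Divide row 1 by 5; eliminate column x4 from the other rows.
Second iteration: most negative z-row entry is -42/5 in column x2, so x2 enters.
Ratio test on column x2 — row 1: (8/5)/(3/5) = 8/3; row 2: 14/5 = 14/5. Minimum is 8/3 at row 1 (x4 leaves); pivot element 3/5.
Divide row 1 by 3/5; eliminate column x2 from the other rows.
After both pivots, the entry at the z-row, column u1 is 3.

3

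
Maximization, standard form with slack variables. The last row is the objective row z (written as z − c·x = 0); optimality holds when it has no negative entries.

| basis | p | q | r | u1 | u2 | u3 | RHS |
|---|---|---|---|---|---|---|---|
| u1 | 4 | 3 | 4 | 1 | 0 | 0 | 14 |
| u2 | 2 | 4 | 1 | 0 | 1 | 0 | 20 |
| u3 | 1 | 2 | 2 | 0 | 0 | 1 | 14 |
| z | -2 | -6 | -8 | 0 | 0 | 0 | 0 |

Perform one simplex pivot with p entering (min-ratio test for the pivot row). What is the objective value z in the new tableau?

7

Ratio test on column p — row 1: 14/4 = 7/2; row 2: 20/2 = 10; row 3: 14/1 = 14. Minimum is 7/2 at row 1 (u1 leaves); pivot element 4.
Pivot on row 1; the z-row RHS becomes 0 − (-2)·(7/2) = 7.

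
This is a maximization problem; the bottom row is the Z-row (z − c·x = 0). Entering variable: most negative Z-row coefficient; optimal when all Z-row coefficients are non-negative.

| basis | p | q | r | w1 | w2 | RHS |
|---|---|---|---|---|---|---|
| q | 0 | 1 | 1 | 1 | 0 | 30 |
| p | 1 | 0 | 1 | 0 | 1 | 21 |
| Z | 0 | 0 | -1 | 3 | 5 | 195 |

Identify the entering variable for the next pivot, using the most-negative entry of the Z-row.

Negative Z-row entries: r: -1.
The most negative is -1 in column r, so r enters.

r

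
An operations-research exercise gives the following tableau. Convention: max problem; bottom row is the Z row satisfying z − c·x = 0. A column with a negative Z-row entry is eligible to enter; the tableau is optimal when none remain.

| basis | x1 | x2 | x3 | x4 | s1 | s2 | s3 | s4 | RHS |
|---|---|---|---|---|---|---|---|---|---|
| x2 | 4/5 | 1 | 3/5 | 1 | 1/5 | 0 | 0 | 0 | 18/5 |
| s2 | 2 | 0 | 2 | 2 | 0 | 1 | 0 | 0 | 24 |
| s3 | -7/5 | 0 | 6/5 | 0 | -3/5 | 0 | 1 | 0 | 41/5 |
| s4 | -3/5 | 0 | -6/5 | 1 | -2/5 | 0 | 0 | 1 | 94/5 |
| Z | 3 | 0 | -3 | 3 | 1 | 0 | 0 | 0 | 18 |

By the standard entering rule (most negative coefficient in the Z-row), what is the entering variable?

x3

Negative Z-row entries: x3: -3.
The most negative is -3 in column x3, so x3 enters.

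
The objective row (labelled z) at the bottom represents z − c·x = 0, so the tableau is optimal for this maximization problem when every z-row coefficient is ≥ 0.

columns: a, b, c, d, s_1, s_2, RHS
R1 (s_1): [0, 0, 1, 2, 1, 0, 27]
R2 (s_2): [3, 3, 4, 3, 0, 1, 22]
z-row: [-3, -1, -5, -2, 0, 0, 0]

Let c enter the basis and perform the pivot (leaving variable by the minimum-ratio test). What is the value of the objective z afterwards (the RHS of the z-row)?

Ratio test on column c — row 1: 27/1 = 27; row 2: 22/4 = 11/2. Minimum is 11/2 at row 2 (s_2 leaves); pivot element 4.
Pivot on row 2; the z-row RHS becomes 0 − (-5)·(11/2) = 55/2.

55/2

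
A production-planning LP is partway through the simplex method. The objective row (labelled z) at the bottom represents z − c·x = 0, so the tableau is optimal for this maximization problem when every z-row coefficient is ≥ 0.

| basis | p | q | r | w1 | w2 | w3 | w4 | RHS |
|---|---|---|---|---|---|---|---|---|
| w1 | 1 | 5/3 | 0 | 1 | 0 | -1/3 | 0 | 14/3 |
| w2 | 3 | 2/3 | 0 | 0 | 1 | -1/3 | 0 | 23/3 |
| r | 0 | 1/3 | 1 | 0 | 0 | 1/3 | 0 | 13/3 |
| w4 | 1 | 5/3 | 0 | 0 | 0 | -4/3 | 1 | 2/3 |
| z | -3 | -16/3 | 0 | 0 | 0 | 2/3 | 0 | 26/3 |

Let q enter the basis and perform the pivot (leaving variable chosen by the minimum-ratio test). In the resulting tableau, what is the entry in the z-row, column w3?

Ratio test on column q — row 1: (14/3)/(5/3) = 14/5; row 2: (23/3)/(2/3) = 23/2; row 3: (13/3)/(1/3) = 13; row 4: (2/3)/(5/3) = 2/5. Minimum is 2/5 at row 4 (w4 leaves); pivot element 5/3.
Divide row 4 by 5/3; eliminate column q from the other rows.
z-row update in column w3: 2/3 − (-16/3)·(-4/5) = -18/5.

-18/5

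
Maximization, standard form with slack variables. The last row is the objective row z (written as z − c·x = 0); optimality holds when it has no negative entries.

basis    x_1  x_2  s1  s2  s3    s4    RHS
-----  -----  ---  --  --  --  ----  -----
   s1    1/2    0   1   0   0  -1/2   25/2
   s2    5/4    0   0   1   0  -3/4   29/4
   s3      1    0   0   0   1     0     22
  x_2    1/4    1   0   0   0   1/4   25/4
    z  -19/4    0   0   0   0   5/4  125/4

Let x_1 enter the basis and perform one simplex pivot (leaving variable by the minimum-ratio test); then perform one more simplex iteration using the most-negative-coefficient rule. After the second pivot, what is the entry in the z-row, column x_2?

4

Ratio test on column x_1 — row 1: (25/2)/(1/2) = 25; row 2: (29/4)/(5/4) = 29/5; row 3: 22/1 = 22; row 4: (25/4)/(1/4) = 25. Minimum is 29/5 at row 2 (s2 leaves); pivot element 5/4.
Divide row 2 by 5/4; eliminate column x_1 from the other rows.
Second iteration: most negative z-row entry is -8/5 in column s4, so s4 enters.
Ratio test on column s4 — row 1: entry -1/5 ≤ 0; row 2: entry -3/5 ≤ 0; row 3: (81/5)/(3/5) = 27; row 4: (24/5)/(2/5) = 12. Minimum is 12 at row 4 (x_2 leaves); pivot element 2/5.
Divide row 4 by 2/5; eliminate column s4 from the other rows.
After both pivots, the entry at the z-row, column x_2 is 4.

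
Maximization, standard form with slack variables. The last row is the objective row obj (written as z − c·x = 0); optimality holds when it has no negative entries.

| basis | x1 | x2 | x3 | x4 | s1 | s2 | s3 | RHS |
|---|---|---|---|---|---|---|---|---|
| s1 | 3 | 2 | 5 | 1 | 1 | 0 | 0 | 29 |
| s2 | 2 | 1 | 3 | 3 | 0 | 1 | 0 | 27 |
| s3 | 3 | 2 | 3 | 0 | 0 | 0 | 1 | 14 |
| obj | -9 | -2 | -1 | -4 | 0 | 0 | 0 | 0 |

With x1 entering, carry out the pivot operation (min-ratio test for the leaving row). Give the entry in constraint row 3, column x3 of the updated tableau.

Ratio test on column x1 — row 1: 29/3 = 29/3; row 2: 27/2 = 27/2; row 3: 14/3 = 14/3. Minimum is 14/3 at row 3 (s3 leaves); pivot element 3.
Divide row 3 by 3; eliminate column x1 from the other rows.
In the new row 3, the x3 entry is the old entry divided by the pivot: 3/3 = 1.

1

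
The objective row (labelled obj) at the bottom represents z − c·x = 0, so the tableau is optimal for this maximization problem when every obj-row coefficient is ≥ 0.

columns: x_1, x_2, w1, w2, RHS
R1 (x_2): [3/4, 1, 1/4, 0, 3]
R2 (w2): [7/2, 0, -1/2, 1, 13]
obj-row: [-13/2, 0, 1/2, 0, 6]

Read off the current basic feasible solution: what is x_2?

3

x_2 is basic (row 1); its value is the RHS of that row, 3.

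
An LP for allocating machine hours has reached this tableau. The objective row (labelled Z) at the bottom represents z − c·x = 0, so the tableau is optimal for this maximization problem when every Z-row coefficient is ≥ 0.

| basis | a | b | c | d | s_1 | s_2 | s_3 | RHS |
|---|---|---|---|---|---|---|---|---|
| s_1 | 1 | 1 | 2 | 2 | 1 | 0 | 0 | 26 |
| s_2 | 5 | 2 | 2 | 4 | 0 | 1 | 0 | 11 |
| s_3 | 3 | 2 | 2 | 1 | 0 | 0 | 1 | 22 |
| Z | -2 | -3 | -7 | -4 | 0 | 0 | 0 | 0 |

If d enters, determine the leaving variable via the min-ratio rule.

s_2

Column d entries and ratios — s_1: 26/2 = 13; s_2: 11/4 = 11/4; s_3: 22/1 = 22.
Smallest ratio is 11/4 in the row of s_2, so s_2 leaves.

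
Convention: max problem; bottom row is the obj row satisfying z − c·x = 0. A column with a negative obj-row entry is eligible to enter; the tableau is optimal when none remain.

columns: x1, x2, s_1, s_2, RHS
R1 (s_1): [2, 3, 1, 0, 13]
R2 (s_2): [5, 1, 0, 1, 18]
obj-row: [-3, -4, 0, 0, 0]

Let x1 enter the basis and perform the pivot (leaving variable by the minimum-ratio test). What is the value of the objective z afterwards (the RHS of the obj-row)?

Ratio test on column x1 — row 1: 13/2 = 13/2; row 2: 18/5 = 18/5. Minimum is 18/5 at row 2 (s_2 leaves); pivot element 5.
Pivot on row 2; the obj-row RHS becomes 0 − (-3)·(18/5) = 54/5.

54/5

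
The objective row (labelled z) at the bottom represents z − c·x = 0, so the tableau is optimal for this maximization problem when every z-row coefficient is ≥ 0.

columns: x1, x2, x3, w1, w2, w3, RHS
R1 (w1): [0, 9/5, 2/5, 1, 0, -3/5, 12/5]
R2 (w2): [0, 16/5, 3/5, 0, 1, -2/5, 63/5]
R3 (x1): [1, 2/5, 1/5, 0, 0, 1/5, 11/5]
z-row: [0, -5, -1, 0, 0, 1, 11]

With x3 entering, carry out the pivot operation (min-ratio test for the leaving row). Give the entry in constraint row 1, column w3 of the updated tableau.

Ratio test on column x3 — row 1: (12/5)/(2/5) = 6; row 2: (63/5)/(3/5) = 21; row 3: (11/5)/(1/5) = 11. Minimum is 6 at row 1 (w1 leaves); pivot element 2/5.
Divide row 1 by 2/5; eliminate column x3 from the other rows.
In the new row 1, the w3 entry is the old entry divided by the pivot: (-3/5)/(2/5) = -3/2.

-3/2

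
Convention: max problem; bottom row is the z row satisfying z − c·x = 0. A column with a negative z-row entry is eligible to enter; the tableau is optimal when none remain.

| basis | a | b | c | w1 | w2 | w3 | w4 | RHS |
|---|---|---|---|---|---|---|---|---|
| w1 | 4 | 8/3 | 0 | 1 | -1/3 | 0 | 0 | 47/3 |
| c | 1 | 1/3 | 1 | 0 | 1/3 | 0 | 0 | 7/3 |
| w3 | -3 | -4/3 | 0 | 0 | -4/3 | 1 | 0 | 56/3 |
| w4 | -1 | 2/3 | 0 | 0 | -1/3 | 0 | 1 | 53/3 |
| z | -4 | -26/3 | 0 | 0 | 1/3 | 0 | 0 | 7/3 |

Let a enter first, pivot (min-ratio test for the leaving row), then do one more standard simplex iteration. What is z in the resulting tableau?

93/2

Ratio test on column a — row 1: (47/3)/4 = 47/12; row 2: (7/3)/1 = 7/3; row 3: entry -3 ≤ 0; row 4: entry -1 ≤ 0. Minimum is 7/3 at row 2 (c leaves); pivot element 1.
Pivot on row 2; the z-row RHS becomes 7/3 − (-4)·(7/3) = 35/3.
Next entering variable (most negative z-row entry -22/3): b.
Ratio test on column b — row 1: (19/3)/(4/3) = 19/4; row 2: (7/3)/(1/3) = 7; row 3: entry -1/3 ≤ 0; row 4: 20/1 = 20. Minimum is 19/4 at row 1 (w1 leaves); pivot element 4/3.
After the second pivot the z-row RHS is 35/3 − (-22/3)·(19/4) = 93/2.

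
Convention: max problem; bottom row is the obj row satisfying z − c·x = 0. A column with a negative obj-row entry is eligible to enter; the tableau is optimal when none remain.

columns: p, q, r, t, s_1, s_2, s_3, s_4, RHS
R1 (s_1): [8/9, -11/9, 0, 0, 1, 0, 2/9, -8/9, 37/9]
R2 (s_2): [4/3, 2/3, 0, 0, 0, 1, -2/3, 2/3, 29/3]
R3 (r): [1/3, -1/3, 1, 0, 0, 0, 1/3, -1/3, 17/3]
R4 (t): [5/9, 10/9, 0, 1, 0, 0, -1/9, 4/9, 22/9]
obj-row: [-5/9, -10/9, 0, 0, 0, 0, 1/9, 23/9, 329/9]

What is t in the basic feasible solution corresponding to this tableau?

t is basic (row 4); its value is the RHS of that row, 22/9.

22/9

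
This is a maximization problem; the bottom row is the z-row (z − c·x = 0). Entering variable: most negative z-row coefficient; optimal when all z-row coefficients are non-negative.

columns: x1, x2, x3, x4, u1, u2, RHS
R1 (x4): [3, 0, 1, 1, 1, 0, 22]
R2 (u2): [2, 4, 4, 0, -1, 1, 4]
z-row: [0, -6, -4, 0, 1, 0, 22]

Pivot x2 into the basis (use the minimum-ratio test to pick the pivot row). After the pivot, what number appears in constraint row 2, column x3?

Ratio test on column x2 — row 1: entry 0 ≤ 0; row 2: 4/4 = 1. Minimum is 1 at row 2 (u2 leaves); pivot element 4.
Divide row 2 by 4; eliminate column x2 from the other rows.
In the new row 2, the x3 entry is the old entry divided by the pivot: 4/4 = 1.

1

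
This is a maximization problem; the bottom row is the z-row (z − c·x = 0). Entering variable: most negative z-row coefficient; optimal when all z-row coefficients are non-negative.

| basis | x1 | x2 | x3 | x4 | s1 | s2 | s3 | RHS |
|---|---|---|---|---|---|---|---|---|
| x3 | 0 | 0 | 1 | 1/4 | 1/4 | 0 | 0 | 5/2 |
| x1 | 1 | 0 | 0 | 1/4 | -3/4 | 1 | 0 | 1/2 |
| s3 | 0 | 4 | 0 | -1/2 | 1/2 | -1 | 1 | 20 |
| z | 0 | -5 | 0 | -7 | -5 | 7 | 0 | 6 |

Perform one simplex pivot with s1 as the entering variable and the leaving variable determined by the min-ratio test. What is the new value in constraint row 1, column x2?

Ratio test on column s1 — row 1: (5/2)/(1/4) = 10; row 2: entry -3/4 ≤ 0; row 3: 20/(1/2) = 40. Minimum is 10 at row 1 (x3 leaves); pivot element 1/4.
Divide row 1 by 1/4; eliminate column s1 from the other rows.
In the new row 1, the x2 entry is the old entry divided by the pivot: 0/(1/4) = 0.

0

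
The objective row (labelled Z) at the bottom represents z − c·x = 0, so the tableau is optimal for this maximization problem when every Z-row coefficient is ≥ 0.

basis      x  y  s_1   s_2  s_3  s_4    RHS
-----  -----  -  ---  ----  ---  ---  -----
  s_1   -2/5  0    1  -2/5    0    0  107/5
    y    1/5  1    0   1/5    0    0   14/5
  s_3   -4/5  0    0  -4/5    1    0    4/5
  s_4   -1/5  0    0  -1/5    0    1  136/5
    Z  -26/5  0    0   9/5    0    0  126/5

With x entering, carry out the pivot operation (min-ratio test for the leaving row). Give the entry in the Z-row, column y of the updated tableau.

26

Ratio test on column x — row 1: entry -2/5 ≤ 0; row 2: (14/5)/(1/5) = 14; row 3: entry -4/5 ≤ 0; row 4: entry -1/5 ≤ 0. Minimum is 14 at row 2 (y leaves); pivot element 1/5.
Divide row 2 by 1/5; eliminate column x from the other rows.
Z-row update in column y: 0 − (-26/5)·5 = 26.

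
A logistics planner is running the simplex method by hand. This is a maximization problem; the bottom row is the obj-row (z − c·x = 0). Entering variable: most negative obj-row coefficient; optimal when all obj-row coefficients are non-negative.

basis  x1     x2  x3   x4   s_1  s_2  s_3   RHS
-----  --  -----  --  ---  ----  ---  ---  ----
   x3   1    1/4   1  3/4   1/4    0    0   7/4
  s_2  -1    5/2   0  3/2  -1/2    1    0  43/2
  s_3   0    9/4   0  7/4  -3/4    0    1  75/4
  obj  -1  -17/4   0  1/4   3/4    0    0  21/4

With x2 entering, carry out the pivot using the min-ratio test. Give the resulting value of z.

Ratio test on column x2 — row 1: (7/4)/(1/4) = 7; row 2: (43/2)/(5/2) = 43/5; row 3: (75/4)/(9/4) = 25/3. Minimum is 7 at row 1 (x3 leaves); pivot element 1/4.
Pivot on row 1; the obj-row RHS becomes 21/4 − (-17/4)·7 = 35.

35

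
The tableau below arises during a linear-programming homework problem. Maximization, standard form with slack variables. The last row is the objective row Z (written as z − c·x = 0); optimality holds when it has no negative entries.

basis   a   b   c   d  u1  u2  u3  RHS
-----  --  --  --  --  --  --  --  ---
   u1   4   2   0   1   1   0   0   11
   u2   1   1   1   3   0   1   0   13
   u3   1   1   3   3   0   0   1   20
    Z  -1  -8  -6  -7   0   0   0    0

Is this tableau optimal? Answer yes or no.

The Z-row has a negative entry -8 in column b, so it is not optimal.

no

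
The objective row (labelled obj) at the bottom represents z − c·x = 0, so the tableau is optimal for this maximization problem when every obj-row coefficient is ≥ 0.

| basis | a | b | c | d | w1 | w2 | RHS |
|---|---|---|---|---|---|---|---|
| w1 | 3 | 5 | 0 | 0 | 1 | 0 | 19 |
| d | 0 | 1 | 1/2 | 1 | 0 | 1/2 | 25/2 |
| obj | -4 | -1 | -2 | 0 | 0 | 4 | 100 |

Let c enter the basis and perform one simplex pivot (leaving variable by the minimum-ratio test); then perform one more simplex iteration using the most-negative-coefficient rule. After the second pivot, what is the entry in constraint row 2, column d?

2

Ratio test on column c — row 1: entry 0 ≤ 0; row 2: (25/2)/(1/2) = 25. Minimum is 25 at row 2 (d leaves); pivot element 1/2.
Divide row 2 by 1/2; eliminate column c from the other rows.
Second iteration: most negative obj-row entry is -4 in column a, so a enters.
Ratio test on column a — row 1: 19/3 = 19/3; row 2: entry 0 ≤ 0. Minimum is 19/3 at row 1 (w1 leaves); pivot element 3.
Divide row 1 by 3; eliminate column a from the other rows.
After both pivots, the entry at constraint row 2, column d is 2.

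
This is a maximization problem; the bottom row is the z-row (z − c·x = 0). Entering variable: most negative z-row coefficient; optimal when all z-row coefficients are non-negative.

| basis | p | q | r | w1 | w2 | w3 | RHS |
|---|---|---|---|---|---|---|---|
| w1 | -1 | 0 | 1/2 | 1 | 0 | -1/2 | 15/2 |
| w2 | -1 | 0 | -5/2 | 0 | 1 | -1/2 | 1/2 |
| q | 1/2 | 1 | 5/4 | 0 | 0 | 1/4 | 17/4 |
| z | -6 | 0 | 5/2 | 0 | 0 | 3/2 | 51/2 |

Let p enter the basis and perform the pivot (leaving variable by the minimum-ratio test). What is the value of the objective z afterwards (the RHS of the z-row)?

Ratio test on column p — row 1: entry -1 ≤ 0; row 2: entry -1 ≤ 0; row 3: (17/4)/(1/2) = 17/2. Minimum is 17/2 at row 3 (q leaves); pivot element 1/2.
Pivot on row 3; the z-row RHS becomes 51/2 − (-6)·(17/2) = 153/2.

153/2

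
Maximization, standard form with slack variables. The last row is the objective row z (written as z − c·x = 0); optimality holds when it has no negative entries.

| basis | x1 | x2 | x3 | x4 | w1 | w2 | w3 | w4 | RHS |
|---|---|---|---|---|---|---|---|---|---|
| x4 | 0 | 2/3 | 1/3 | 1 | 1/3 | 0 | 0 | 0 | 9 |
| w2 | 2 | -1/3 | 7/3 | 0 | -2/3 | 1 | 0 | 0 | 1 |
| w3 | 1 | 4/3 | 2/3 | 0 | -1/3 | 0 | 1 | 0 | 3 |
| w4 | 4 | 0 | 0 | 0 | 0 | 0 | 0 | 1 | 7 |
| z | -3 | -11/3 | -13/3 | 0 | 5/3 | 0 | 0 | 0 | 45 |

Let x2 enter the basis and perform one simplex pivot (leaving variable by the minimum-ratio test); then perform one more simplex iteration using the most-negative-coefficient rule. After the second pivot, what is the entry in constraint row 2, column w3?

Ratio test on column x2 — row 1: 9/(2/3) = 27/2; row 2: entry -1/3 ≤ 0; row 3: 3/(4/3) = 9/4; row 4: entry 0 ≤ 0. Minimum is 9/4 at row 3 (w3 leaves); pivot element 4/3.
Divide row 3 by 4/3; eliminate column x2 from the other rows.
Second iteration: most negative z-row entry is -5/2 in column x3, so x3 enters.
Ratio test on column x3 — row 1: entry 0 ≤ 0; row 2: (7/4)/(5/2) = 7/10; row 3: (9/4)/(1/2) = 9/2; row 4: entry 0 ≤ 0. Minimum is 7/10 at row 2 (w2 leaves); pivot element 5/2.
Divide row 2 by 5/2; eliminate column x3 from the other rows.
After both pivots, the entry at constraint row 2, column w3 is 1/10.

1/10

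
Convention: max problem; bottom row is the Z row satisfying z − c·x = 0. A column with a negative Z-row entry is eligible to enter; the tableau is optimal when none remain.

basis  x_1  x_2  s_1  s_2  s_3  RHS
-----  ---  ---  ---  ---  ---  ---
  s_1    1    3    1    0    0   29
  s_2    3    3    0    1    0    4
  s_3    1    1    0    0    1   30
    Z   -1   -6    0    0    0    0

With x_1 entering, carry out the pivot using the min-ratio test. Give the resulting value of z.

Ratio test on column x_1 — row 1: 29/1 = 29; row 2: 4/3 = 4/3; row 3: 30/1 = 30. Minimum is 4/3 at row 2 (s_2 leaves); pivot element 3.
Pivot on row 2; the Z-row RHS becomes 0 − (-1)·(4/3) = 4/3.

4/3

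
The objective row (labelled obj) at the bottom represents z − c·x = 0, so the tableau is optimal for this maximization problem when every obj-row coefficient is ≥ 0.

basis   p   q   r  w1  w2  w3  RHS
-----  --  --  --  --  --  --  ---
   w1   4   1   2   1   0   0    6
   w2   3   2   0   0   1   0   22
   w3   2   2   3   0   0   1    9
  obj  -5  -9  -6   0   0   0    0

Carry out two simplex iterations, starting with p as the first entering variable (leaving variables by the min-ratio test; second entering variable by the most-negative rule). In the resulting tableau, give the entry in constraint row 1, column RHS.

1/2

Ratio test on column p — row 1: 6/4 = 3/2; row 2: 22/3 = 22/3; row 3: 9/2 = 9/2. Minimum is 3/2 at row 1 (w1 leaves); pivot element 4.
Divide row 1 by 4; eliminate column p from the other rows.
Second iteration: most negative obj-row entry is -31/4 in column q, so q enters.
Ratio test on column q — row 1: (3/2)/(1/4) = 6; row 2: (35/2)/(5/4) = 14; row 3: 6/(3/2) = 4. Minimum is 4 at row 3 (w3 leaves); pivot element 3/2.
Divide row 3 by 3/2; eliminate column q from the other rows.
After both pivots, the entry at constraint row 1, column RHS is 1/2.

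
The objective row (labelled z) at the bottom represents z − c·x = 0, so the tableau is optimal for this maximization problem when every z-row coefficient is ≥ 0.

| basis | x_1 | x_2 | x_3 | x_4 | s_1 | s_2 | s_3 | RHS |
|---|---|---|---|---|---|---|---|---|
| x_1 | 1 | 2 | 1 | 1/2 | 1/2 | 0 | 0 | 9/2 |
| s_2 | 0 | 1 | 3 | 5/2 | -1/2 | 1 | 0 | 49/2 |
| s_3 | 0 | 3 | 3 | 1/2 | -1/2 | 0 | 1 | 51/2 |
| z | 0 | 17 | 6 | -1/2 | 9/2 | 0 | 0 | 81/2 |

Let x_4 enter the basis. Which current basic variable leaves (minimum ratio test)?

x_1

Column x_4 entries and ratios — x_1: (9/2)/(1/2) = 9; s_2: (49/2)/(5/2) = 49/5; s_3: (51/2)/(1/2) = 51.
Smallest ratio is 9 in the row of x_1, so x_1 leaves.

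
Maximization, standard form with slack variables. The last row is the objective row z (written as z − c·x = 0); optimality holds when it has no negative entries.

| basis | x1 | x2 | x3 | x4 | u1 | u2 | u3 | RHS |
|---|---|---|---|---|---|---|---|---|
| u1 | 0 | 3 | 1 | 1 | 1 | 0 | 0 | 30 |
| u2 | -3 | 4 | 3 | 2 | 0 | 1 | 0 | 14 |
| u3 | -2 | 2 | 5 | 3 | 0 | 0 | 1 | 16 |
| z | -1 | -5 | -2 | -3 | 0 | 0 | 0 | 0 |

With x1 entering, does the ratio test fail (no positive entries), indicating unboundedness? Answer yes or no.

Every constraint-row entry in column x1 is ≤ 0, so increasing x1 is unbounded.

yes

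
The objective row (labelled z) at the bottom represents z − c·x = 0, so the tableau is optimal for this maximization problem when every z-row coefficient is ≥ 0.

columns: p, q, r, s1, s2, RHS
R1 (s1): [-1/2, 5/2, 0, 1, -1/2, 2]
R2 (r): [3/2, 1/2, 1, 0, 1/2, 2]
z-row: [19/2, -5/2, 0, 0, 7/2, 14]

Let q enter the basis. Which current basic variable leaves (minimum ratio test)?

Column q entries and ratios — s1: 2/(5/2) = 4/5; r: 2/(1/2) = 4.
Smallest ratio is 4/5 in the row of s1, so s1 leaves.

s1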